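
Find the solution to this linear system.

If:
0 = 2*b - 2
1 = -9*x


Then:
b = 1
x = -1/9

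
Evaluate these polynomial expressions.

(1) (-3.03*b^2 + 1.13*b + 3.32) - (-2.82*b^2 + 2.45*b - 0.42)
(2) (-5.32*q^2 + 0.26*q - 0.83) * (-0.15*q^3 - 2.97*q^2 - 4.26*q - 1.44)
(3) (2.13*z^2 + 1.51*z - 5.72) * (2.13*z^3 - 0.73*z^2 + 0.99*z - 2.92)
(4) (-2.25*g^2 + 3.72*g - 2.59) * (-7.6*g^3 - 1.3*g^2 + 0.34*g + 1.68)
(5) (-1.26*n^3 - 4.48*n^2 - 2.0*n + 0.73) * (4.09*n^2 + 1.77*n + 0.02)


(1) = -0.21*b^2 - 1.32*b + 3.74
(2) = 0.798*q^5 + 15.7614*q^4 + 22.0155*q^3 + 9.0183*q^2 + 3.1614*q + 1.1952
(3) = 4.5369*z^5 + 1.6614*z^4 - 11.1772*z^3 - 0.5491*z^2 - 10.072*z + 16.7024
(4) = 17.1*g^5 - 25.347*g^4 + 14.083*g^3 + 0.8518*g^2 + 5.369*g - 4.3512
(5) = -5.1534*n^5 - 20.5534*n^4 - 16.1348*n^3 - 0.6439*n^2 + 1.2521*n + 0.0146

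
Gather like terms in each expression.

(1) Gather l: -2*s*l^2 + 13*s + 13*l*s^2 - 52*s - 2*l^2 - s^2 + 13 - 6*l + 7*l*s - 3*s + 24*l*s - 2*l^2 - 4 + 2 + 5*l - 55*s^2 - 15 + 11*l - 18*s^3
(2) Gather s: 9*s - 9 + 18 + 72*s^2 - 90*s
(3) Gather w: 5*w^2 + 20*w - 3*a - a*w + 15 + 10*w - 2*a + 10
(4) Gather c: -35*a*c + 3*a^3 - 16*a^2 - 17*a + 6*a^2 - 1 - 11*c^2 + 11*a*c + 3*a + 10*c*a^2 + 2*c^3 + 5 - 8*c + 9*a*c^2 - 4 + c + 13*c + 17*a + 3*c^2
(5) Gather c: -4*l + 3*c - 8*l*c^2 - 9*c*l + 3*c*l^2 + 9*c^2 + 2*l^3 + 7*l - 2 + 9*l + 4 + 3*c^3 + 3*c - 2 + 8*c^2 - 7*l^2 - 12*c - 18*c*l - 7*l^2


(1) = l^2*(-2*s - 4) + l*(13*s^2 + 31*s + 10) - 18*s^3 - 56*s^2 - 42*s - 4
(2) = 72*s^2 - 81*s + 9
(3) = -5*a + 5*w^2 + w*(30 - a) + 25
(4) = 3*a^3 - 10*a^2 + 3*a + 2*c^3 + c^2*(9*a - 8) + c*(10*a^2 - 24*a + 6)
(5) = 3*c^3 + c^2*(17 - 8*l) + c*(3*l^2 - 27*l - 6) + 2*l^3 - 14*l^2 + 12*l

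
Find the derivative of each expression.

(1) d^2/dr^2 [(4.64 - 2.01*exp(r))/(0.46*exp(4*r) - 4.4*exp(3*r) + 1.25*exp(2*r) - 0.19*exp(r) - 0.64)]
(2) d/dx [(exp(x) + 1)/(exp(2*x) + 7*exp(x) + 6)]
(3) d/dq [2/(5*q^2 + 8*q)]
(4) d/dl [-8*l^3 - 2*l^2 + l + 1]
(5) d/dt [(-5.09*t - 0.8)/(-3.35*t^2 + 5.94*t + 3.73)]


(1) = (-3.827844*exp(8*r) + 60.459824*exp(7*r) - 373.96718*exp(6*r) + 872.073534*exp(5*r) - 289.752017*exp(4*r) + 131.719041*exp(3*r) - 130.55016*exp(2*r) + 15.25992*exp(r) - 1.38752)*exp(r)/(0.097336*exp(12*r) - 2.79312*exp(11*r) + 27.5103*exp(10*r) - 100.484612*exp(9*r) + 76.657338*exp(8*r) - 24.54354*exp(7*r) - 31.106257*exp(6*r) + 20.088471*exp(5*r) - 5.509617*exp(4*r) - 4.501579*exp(3*r) + 1.466688*exp(2*r) - 0.233472*exp(r) - 0.262144)
(2) = -exp(x)/(exp(2*x) + 12*exp(x) + 36)
(3) = 4*(-5*q - 4)/(q^2*(5*q + 8)^2)
(4) = -24*l^2 - 4*l + 1
(5) = (17.0515*t^2 - 30.2346*t - (5.09*t + 0.8)*(6.7*t - 5.94) - 18.9857)/(-3.35*t^2 + 5.94*t + 3.73)^2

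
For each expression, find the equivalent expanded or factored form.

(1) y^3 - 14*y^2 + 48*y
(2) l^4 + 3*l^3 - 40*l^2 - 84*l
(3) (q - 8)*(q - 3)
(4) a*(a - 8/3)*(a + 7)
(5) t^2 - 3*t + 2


(1) = y*(y - 8)*(y - 6)
(2) = l*(l - 6)*(l + 2)*(l + 7)
(3) = q^2 - 11*q + 24
(4) = a^3 + 13*a^2/3 - 56*a/3
(5) = (t - 2)*(t - 1)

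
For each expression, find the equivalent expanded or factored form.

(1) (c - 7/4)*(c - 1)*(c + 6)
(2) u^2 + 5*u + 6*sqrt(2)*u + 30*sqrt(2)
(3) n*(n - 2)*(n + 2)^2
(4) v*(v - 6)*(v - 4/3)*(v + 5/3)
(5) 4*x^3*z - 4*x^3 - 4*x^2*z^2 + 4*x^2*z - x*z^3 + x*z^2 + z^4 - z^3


(1) = c^3 + 13*c^2/4 - 59*c/4 + 21/2
(2) = (u + 5)*(u + 6*sqrt(2))
(3) = n^4 + 2*n^3 - 4*n^2 - 8*n
(4) = v^4 - 17*v^3/3 - 38*v^2/9 + 40*v/3
(5) = (-2*x + z)*(-x + z)*(2*x + z)*(z - 1)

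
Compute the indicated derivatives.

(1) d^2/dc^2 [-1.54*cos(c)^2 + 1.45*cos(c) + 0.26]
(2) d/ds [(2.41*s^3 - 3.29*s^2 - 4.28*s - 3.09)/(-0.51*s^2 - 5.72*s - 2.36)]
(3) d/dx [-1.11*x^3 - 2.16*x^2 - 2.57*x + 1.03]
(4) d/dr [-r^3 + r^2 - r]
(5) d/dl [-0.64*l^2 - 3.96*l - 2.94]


(1) = -1.45*cos(c) + 3.08*cos(2*c)
(2) = (-1.2291*s^4 - 27.5704*s^3 - 0.4268*s^2 + 12.377*s - 7.574)/(0.2601*s^4 + 5.8344*s^3 + 35.1256*s^2 + 26.9984*s + 5.5696)
(3) = -3.33*x^2 - 4.32*x - 2.57
(4) = -3*r^2 + 2*r - 1
(5) = -1.28*l - 3.96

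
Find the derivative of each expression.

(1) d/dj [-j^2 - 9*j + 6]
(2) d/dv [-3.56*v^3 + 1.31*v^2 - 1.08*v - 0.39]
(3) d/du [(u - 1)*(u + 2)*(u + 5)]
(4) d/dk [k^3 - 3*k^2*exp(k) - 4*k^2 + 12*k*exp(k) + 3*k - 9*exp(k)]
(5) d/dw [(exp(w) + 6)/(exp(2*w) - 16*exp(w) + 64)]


(1) = -2*j - 9
(2) = -10.68*v^2 + 2.62*v - 1.08
(3) = 3*u^2 + 12*u + 3
(4) = -3*k^2*exp(k) + 3*k^2 + 6*k*exp(k) - 8*k + 3*exp(k) + 3
(5) = (-exp(w) - 20)*exp(w)/(exp(3*w) - 24*exp(2*w) + 192*exp(w) - 512)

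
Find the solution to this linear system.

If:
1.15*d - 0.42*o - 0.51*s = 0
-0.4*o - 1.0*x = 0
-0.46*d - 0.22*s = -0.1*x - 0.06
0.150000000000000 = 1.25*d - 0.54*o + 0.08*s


Then:
d = 0.04
o = -0.15
s = 0.22
x = 0.06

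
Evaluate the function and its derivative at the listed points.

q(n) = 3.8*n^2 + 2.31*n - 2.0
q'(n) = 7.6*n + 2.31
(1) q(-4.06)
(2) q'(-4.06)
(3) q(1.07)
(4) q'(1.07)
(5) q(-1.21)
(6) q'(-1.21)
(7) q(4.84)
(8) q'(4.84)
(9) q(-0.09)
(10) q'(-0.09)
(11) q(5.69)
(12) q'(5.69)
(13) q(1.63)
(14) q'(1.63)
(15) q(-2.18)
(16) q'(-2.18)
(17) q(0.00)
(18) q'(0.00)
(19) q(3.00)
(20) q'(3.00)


(1) = 51.26
(2) = -28.55
(3) = 4.82
(4) = 10.44
(5) = 0.77
(6) = -6.89
(7) = 98.20
(8) = 39.09
(9) = -2.18
(10) = 1.63
(11) = 134.17
(12) = 45.55
(13) = 11.86
(14) = 14.70
(15) = 11.02
(16) = -14.26
(17) = -2.00
(18) = 2.31
(19) = 39.13
(20) = 25.11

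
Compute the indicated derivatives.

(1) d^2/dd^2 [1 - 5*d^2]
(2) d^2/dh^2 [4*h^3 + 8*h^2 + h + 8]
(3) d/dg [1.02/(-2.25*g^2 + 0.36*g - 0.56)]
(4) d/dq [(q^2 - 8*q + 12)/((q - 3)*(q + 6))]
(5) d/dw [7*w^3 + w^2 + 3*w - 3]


(1) = -10
(2) = 24*h + 16
(3) = (4.59*g - 0.3672)/(2.25*g^2 - 0.36*g + 0.56)^2
(4) = (11*q^2 - 60*q + 108)/(q^4 + 6*q^3 - 27*q^2 - 108*q + 324)
(5) = 21*w^2 + 2*w + 3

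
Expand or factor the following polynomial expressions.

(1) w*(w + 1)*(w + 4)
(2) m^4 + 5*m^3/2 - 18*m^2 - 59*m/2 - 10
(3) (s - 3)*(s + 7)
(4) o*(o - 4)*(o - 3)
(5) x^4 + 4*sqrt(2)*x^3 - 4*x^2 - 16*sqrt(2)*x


(1) = w^3 + 5*w^2 + 4*w
(2) = (m - 4)*(m + 1/2)*(m + 1)*(m + 5)
(3) = s^2 + 4*s - 21
(4) = o^3 - 7*o^2 + 12*o
(5) = x*(x - 2)*(x + 2)*(x + 4*sqrt(2))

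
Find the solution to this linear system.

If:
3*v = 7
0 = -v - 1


Then:
No Solution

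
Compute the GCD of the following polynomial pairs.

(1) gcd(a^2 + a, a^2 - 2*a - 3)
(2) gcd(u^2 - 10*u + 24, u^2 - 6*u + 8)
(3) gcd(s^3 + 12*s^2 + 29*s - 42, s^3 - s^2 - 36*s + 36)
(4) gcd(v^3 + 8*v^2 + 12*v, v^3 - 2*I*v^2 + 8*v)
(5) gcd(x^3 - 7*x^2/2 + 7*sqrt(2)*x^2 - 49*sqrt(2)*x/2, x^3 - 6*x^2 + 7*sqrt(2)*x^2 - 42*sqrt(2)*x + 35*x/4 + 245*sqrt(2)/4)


(1) = a + 1
(2) = gcd((u - 6)*(u - 4), (u - 4)*(u - 2)) = u - 4
(3) = gcd((s - 1)*(s + 6)*(s + 7), (s - 6)*(s - 1)*(s + 6)) = s^2 + 5*s - 6
(4) = v
(5) = x^2 + x*(-7/2 + 7*sqrt(2)) - 49*sqrt(2)/2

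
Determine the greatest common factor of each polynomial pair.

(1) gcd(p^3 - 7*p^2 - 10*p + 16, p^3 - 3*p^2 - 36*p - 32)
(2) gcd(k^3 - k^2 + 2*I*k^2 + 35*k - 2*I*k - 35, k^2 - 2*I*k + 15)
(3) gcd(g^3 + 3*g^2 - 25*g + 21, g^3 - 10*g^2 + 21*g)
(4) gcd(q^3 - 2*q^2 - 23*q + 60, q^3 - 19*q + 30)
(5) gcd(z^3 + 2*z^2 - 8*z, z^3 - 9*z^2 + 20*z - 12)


(1) = gcd((p - 8)*(p - 1)*(p + 2), (p - 8)*(p + 1)*(p + 4)) = p - 8
(2) = k - 5*I
(3) = gcd((g - 3)*(g - 1)*(g + 7), g*(g - 7)*(g - 3)) = g - 3
(4) = gcd((q - 4)*(q - 3)*(q + 5), (q - 3)*(q - 2)*(q + 5)) = q^2 + 2*q - 15
(5) = gcd(z*(z - 2)*(z + 4), (z - 6)*(z - 2)*(z - 1)) = z - 2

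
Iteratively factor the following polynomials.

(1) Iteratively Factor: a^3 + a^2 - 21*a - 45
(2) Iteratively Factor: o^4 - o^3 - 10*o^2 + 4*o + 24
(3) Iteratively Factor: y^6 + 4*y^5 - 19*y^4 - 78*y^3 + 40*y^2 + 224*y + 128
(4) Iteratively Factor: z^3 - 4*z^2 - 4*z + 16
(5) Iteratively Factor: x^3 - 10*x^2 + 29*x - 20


(1) = (a - 5)*(a^2 + 6*a + 9) = (a - 5)*(a + 3)*(a + 3)
(2) = (o + 2)*(o^3 - 3*o^2 - 4*o + 12) = (o - 2)*(o + 2)*(o^2 - o - 6) = (o - 3)*(o - 2)*(o + 2)*(o + 2)
(3) = (y + 1)*(y^5 + 3*y^4 - 22*y^3 - 56*y^2 + 96*y + 128) = (y + 1)*(y + 4)*(y^4 - y^3 - 18*y^2 + 16*y + 32) = (y + 1)^2*(y + 4)*(y^3 - 2*y^2 - 16*y + 32) = (y - 4)*(y + 1)^2*(y + 4)*(y^2 + 2*y - 8) = (y - 4)*(y - 2)*(y + 1)^2*(y + 4)*(y + 4)
(4) = (z - 4)*(z^2 - 4) = (z - 4)*(z - 2)*(z + 2)
(5) = (x - 1)*(x^2 - 9*x + 20) = (x - 5)*(x - 1)*(x - 4)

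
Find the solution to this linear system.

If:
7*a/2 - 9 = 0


Then:
a = 18/7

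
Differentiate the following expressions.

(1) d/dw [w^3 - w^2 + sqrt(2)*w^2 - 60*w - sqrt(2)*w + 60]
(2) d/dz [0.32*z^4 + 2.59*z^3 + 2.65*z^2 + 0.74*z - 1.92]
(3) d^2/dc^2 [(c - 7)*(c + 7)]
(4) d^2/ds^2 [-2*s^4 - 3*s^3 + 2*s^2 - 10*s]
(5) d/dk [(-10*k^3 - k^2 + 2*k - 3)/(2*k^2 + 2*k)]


(1) = 3*w^2 - 2*w + 2*sqrt(2)*w - 60 - sqrt(2)
(2) = 1.28*z^3 + 7.77*z^2 + 5.3*z + 0.74
(3) = 2
(4) = -24*s^2 - 18*s + 4
(5) = (-10*k^4 - 20*k^3 - 3*k^2 + 6*k + 3)/(2*k^2*(k^2 + 2*k + 1))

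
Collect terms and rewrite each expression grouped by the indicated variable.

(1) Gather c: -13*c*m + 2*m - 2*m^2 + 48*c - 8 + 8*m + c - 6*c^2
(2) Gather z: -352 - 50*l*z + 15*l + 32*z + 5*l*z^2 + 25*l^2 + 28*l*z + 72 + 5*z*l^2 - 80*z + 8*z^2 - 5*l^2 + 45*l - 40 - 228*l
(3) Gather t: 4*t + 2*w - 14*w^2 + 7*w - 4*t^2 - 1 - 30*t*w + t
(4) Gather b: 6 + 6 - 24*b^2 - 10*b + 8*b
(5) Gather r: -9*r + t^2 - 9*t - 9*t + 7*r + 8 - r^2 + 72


(1) = -6*c^2 + c*(49 - 13*m) - 2*m^2 + 10*m - 8
(2) = 20*l^2 - 168*l + z^2*(5*l + 8) + z*(5*l^2 - 22*l - 48) - 320
(3) = -4*t^2 + t*(5 - 30*w) - 14*w^2 + 9*w - 1
(4) = -24*b^2 - 2*b + 12
(5) = -r^2 - 2*r + t^2 - 18*t + 80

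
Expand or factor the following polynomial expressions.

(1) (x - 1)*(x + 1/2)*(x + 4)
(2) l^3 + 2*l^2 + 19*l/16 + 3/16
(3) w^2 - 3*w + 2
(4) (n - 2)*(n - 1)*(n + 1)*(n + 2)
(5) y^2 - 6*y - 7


(1) = x^3 + 7*x^2/2 - 5*x/2 - 2
(2) = (l + 1/4)*(l + 3/4)*(l + 1)
(3) = (w - 2)*(w - 1)
(4) = n^4 - 5*n^2 + 4
(5) = (y - 7)*(y + 1)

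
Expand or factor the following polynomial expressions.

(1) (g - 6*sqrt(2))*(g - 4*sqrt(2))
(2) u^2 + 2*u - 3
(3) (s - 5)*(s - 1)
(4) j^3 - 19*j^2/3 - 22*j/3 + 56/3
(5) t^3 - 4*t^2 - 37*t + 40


(1) = g^2 - 10*sqrt(2)*g + 48
(2) = (u - 1)*(u + 3)
(3) = s^2 - 6*s + 5
(4) = (j - 7)*(j - 4/3)*(j + 2)
(5) = (t - 8)*(t - 1)*(t + 5)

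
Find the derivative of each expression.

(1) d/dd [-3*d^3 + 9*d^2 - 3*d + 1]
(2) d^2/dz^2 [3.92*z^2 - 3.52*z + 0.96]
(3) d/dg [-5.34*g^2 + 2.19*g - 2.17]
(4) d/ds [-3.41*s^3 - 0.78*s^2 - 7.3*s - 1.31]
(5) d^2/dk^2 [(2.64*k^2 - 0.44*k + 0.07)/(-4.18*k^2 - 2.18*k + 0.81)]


(1) = -9*d^2 + 18*d - 3
(2) = 7.84000000000000
(3) = 2.19 - 10.68*g
(4) = -10.23*s^2 - 1.56*s - 7.3
(5) = (63.489184*k^3 - 60.96948*k^2 + 5.111304*k - 3.049652)/(73.034632*k^6 + 114.269496*k^5 + 17.137164*k^4 - 33.926032*k^3 - 3.320838*k^2 + 4.290894*k - 0.531441)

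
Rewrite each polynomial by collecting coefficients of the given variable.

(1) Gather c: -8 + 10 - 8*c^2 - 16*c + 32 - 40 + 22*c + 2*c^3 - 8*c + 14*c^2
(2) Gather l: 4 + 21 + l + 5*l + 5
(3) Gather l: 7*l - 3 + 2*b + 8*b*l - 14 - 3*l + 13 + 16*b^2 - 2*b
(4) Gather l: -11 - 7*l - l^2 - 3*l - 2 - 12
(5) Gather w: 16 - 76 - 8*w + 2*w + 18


(1) = 2*c^3 + 6*c^2 - 2*c - 6
(2) = 6*l + 30
(3) = 16*b^2 + l*(8*b + 4) - 4
(4) = -l^2 - 10*l - 25
(5) = -6*w - 42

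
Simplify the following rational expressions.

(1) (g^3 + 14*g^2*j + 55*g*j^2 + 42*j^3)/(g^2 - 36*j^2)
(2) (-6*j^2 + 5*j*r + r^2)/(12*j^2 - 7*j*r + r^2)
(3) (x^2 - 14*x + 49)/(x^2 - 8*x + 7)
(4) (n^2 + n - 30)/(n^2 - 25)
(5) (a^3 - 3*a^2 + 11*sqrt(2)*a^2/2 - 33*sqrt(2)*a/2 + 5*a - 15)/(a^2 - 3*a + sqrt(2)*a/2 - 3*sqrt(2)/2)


(1) = (g^2 + 8*g*j + 7*j^2)/(g - 6*j)
(2) = (-6*j^2 + 5*j*r + r^2)/(12*j^2 - 7*j*r + r^2)
(3) = (x - 7)/(x - 1)
(4) = (n + 6)/(n + 5)
(5) = a + 5*sqrt(2)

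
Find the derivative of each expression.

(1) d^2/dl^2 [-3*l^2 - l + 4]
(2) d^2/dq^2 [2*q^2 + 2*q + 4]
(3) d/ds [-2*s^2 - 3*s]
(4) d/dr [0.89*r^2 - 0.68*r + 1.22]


(1) = -6
(2) = 4
(3) = -4*s - 3
(4) = 1.78*r - 0.68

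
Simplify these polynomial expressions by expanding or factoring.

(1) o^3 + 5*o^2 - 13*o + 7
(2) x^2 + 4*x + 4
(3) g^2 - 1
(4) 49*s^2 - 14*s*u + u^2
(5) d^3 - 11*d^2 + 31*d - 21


(1) = (o - 1)^2*(o + 7)
(2) = (x + 2)^2
(3) = (g - 1)*(g + 1)
(4) = (-7*s + u)^2
(5) = (d - 7)*(d - 3)*(d - 1)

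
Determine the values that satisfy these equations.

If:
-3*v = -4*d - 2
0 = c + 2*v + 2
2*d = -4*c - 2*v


Then:
c = 2
d = -2
v = -2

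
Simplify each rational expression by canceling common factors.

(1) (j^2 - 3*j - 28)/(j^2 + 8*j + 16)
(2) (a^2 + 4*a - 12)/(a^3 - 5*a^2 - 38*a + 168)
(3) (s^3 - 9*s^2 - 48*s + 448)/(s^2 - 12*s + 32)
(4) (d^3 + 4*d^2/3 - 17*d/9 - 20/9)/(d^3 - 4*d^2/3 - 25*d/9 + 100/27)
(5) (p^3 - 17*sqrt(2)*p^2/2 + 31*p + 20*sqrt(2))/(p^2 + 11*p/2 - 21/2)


(1) = (j - 7)/(j + 4)
(2) = (a - 2)/(a^2 - 11*a + 28)
(3) = (s^2 - s - 56)/(s - 4)
(4) = (3*d + 3)/(3*d - 5)
(5) = (4*p^3 - 34*sqrt(2)*p^2 + 124*p + 80*sqrt(2))/(4*p^2 + 22*p - 42)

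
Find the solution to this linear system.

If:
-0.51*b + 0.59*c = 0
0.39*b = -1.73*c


Then:
b = 0.00
c = 0.00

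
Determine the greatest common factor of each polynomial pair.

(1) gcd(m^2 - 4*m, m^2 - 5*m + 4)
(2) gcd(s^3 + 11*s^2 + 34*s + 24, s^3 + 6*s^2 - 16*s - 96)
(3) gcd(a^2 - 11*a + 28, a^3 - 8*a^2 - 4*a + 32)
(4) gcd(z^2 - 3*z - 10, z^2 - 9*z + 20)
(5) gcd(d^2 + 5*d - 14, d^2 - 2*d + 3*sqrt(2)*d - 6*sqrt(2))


(1) = gcd(m*(m - 4), (m - 4)*(m - 1)) = m - 4
(2) = s^2 + 10*s + 24
(3) = gcd((a - 7)*(a - 4), (a - 8)*(a - 2)*(a + 2)) = 1
(4) = gcd((z - 5)*(z + 2), (z - 5)*(z - 4)) = z - 5
(5) = gcd((d - 2)*(d + 7), (d - 2)*(d + 3*sqrt(2))) = d - 2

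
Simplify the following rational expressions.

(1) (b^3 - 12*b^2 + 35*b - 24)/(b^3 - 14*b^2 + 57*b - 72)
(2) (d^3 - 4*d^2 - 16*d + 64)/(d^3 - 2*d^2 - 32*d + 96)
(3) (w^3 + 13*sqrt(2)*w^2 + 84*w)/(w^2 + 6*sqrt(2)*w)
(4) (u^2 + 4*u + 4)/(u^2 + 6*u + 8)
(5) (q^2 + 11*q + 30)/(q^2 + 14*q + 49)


(1) = (b - 1)/(b - 3)
(2) = (d + 4)/(d + 6)
(3) = w + 7*sqrt(2)
(4) = (u + 2)/(u + 4)
(5) = (q^2 + 11*q + 30)/(q^2 + 14*q + 49)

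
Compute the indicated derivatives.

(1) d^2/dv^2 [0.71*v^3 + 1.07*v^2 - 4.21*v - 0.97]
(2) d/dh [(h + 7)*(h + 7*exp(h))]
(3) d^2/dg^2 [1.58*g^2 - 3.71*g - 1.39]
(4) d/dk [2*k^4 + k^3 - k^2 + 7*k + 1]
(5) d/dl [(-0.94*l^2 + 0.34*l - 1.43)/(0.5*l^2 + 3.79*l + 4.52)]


(1) = 4.26*v + 2.14
(2) = h + (h + 7)*(7*exp(h) + 1) + 7*exp(h)
(3) = 3.16000000000000
(4) = 8*k^3 + 3*k^2 - 2*k + 7
(5) = (-3.7326*l^2 - 7.0676*l + 6.9565)/(0.25*l^4 + 3.79*l^3 + 18.8841*l^2 + 34.2616*l + 20.4304)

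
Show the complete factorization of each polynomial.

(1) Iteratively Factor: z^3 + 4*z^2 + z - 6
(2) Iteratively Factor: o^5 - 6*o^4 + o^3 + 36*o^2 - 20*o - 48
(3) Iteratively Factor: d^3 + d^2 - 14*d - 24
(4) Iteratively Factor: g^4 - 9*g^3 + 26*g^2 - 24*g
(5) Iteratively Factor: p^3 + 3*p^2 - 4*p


(1) = (z + 3)*(z^2 + z - 2) = (z - 1)*(z + 3)*(z + 2)
(2) = (o + 1)*(o^4 - 7*o^3 + 8*o^2 + 28*o - 48) = (o - 4)*(o + 1)*(o^3 - 3*o^2 - 4*o + 12) = (o - 4)*(o - 2)*(o + 1)*(o^2 - o - 6) = (o - 4)*(o - 2)*(o + 1)*(o + 2)*(o - 3)
(3) = (d - 4)*(d^2 + 5*d + 6) = (d - 4)*(d + 2)*(d + 3)
(4) = (g)*(g^3 - 9*g^2 + 26*g - 24) = g*(g - 2)*(g^2 - 7*g + 12) = g*(g - 3)*(g - 2)*(g - 4)
(5) = (p)*(p^2 + 3*p - 4) = p*(p - 1)*(p + 4)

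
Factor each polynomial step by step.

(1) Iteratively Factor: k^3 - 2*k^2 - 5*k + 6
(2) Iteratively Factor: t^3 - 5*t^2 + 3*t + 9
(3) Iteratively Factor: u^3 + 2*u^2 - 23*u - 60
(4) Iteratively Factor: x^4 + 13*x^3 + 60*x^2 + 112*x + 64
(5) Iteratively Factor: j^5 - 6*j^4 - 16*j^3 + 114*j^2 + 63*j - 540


(1) = (k + 2)*(k^2 - 4*k + 3) = (k - 1)*(k + 2)*(k - 3)
(2) = (t - 3)*(t^2 - 2*t - 3) = (t - 3)^2*(t + 1)
(3) = (u + 4)*(u^2 - 2*u - 15) = (u + 3)*(u + 4)*(u - 5)
(4) = (x + 1)*(x^3 + 12*x^2 + 48*x + 64) = (x + 1)*(x + 4)*(x^2 + 8*x + 16) = (x + 1)*(x + 4)^2*(x + 4)
(5) = (j + 3)*(j^4 - 9*j^3 + 11*j^2 + 81*j - 180) = (j - 3)*(j + 3)*(j^3 - 6*j^2 - 7*j + 60) = (j - 3)*(j + 3)^2*(j^2 - 9*j + 20) = (j - 5)*(j - 3)*(j + 3)^2*(j - 4)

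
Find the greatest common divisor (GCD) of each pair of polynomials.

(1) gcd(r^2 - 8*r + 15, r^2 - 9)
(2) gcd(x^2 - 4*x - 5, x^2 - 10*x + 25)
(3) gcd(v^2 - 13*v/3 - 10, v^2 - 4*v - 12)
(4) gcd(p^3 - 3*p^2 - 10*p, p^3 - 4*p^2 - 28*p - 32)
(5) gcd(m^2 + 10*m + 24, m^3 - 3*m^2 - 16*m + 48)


(1) = gcd((r - 5)*(r - 3), (r - 3)*(r + 3)) = r - 3
(2) = x - 5
(3) = gcd((v - 6)*(v + 5/3), (v - 6)*(v + 2)) = v - 6
(4) = p + 2
(5) = gcd((m + 4)*(m + 6), (m - 4)*(m - 3)*(m + 4)) = m + 4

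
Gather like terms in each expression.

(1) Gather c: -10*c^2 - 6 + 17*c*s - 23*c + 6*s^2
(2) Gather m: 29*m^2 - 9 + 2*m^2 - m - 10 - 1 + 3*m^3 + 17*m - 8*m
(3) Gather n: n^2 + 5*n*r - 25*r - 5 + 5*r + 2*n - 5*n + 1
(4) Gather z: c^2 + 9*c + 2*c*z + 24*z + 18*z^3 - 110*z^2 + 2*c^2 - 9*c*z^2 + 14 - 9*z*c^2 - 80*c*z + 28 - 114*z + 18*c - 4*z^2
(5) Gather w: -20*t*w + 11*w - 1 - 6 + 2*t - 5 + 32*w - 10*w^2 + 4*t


(1) = -10*c^2 + c*(17*s - 23) + 6*s^2 - 6
(2) = 3*m^3 + 31*m^2 + 8*m - 20
(3) = n^2 + n*(5*r - 3) - 20*r - 4
(4) = 3*c^2 + 27*c + 18*z^3 + z^2*(-9*c - 114) + z*(-9*c^2 - 78*c - 90) + 42
(5) = 6*t - 10*w^2 + w*(43 - 20*t) - 12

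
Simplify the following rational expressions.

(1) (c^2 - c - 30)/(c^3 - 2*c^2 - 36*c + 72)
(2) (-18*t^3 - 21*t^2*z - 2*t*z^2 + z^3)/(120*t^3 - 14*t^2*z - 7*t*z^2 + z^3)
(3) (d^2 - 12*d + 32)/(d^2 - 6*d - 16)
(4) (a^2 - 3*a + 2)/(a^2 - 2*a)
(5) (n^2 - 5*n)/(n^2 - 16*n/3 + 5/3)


(1) = (c + 5)/(c^2 + 4*c - 12)
(2) = (3*t^2 + 4*t*z + z^2)/(-20*t^2 - t*z + z^2)
(3) = (d - 4)/(d + 2)
(4) = (a - 1)/a
(5) = 3*n/(3*n - 1)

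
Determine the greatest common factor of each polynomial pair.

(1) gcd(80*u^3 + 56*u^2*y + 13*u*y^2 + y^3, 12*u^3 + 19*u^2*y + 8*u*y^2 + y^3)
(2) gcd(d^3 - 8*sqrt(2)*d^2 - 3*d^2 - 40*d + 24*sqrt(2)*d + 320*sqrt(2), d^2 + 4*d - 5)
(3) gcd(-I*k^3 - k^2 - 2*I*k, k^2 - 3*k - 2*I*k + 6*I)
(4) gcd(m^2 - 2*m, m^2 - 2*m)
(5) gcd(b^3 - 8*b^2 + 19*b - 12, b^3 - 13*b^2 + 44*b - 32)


(1) = 4*u + y
(2) = gcd((d - 8)*(d + 5)*(d - 8*sqrt(2)), (d - 1)*(d + 5)) = d + 5
(3) = gcd(k*(k - 2*I)*(-I*k + 1), (k - 3)*(k - 2*I)) = k - 2*I
(4) = gcd(m*(m - 2), m*(m - 2)) = m^2 - 2*m
(5) = b^2 - 5*b + 4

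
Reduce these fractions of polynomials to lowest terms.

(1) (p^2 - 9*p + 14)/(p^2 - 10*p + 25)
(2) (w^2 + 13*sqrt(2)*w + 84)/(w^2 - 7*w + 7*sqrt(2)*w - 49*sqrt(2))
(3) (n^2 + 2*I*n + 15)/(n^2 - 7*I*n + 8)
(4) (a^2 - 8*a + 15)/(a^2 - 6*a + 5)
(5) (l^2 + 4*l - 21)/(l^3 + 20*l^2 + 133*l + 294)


(1) = (p^2 - 9*p + 14)/(p^2 - 10*p + 25)
(2) = (w + 6*sqrt(2))/(w - 7)
(3) = (n^2 + 2*I*n + 15)/(n^2 - 7*I*n + 8)
(4) = (a - 3)/(a - 1)
(5) = (l - 3)/(l^2 + 13*l + 42)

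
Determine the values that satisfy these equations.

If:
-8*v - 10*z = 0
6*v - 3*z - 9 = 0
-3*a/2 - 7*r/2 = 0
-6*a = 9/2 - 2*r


Then:
a = -21/32
r = 9/32
v = 15/14
z = -6/7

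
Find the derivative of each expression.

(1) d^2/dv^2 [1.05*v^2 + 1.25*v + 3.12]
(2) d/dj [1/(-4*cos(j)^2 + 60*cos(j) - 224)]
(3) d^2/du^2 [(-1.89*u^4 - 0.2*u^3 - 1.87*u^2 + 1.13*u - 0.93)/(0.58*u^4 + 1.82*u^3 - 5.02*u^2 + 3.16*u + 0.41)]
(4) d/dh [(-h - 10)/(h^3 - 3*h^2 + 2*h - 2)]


(1) = 2.10000000000000
(2) = (15 - 2*cos(j))*sin(j)/(4*(cos(j)^2 - 15*cos(j) + 56)^2)
(3) = (3.855608*u^9 - 36.791952*u^8 + 30.791736*u^7 - 73.501408*u^6 + 210.787692*u^5 - 75.502284*u^4 + 83.923212*u^3 - 208.634784*u^2 + 106.433328*u - 25.958218)/(0.195112*u^12 + 1.836744*u^11 + 0.697392*u^10 - 22.577032*u^9 + 14.3919*u^8 + 116.388576*u^7 - 285.445492*u^6 + 275.454312*u^5 - 104.946198*u^4 - 6.55115*u^3 + 9.750702*u^2 + 1.593588*u + 0.068921)
(4) = (-h^3 + 3*h^2 - 2*h + (h + 10)*(3*h^2 - 6*h + 2) + 2)/(h^3 - 3*h^2 + 2*h - 2)^2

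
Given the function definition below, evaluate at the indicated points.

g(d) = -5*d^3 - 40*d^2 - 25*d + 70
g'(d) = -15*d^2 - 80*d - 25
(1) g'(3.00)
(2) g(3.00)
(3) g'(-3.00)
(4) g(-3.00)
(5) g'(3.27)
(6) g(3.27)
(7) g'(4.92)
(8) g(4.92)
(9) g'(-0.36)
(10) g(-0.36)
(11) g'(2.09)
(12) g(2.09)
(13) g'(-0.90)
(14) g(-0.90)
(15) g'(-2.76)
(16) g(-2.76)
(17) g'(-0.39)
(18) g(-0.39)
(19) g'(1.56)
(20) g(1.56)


(1) = -400.00
(2) = -500.00
(3) = 80.00
(4) = -80.00
(5) = -446.99
(6) = -614.29
(7) = -781.70
(8) = -1616.73
(9) = 1.86
(10) = 74.05
(11) = -257.72
(12) = -202.62
(13) = 34.85
(14) = 63.74
(15) = 81.54
(16) = -60.58
(17) = 3.92
(18) = 73.96
(19) = -186.30
(20) = -85.33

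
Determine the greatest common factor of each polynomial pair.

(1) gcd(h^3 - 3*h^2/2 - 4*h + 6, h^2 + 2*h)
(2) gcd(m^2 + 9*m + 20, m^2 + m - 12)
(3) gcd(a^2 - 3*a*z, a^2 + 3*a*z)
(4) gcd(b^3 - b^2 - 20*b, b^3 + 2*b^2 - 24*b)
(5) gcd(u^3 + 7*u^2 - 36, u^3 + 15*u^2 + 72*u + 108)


(1) = h + 2
(2) = gcd((m + 4)*(m + 5), (m - 3)*(m + 4)) = m + 4
(3) = gcd(a*(a - 3*z), a*(a + 3*z)) = a
(4) = b
(5) = u^2 + 9*u + 18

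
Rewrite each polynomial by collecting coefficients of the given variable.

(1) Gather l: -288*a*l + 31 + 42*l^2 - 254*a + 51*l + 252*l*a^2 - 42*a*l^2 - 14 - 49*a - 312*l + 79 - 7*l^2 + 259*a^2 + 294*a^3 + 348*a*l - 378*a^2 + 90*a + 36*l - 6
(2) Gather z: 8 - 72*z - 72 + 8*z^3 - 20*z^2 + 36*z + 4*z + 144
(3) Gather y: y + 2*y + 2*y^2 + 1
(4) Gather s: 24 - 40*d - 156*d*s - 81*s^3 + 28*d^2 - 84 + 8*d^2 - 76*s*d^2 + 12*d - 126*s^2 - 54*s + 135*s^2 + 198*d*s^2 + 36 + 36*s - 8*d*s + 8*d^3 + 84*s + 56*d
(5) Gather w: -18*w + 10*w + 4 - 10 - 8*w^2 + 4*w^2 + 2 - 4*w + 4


(1) = 294*a^3 - 119*a^2 - 213*a + l^2*(35 - 42*a) + l*(252*a^2 + 60*a - 225) + 90
(2) = 8*z^3 - 20*z^2 - 32*z + 80
(3) = 2*y^2 + 3*y + 1
(4) = 8*d^3 + 36*d^2 + 28*d - 81*s^3 + s^2*(198*d + 9) + s*(-76*d^2 - 164*d + 66) - 24
(5) = -4*w^2 - 12*w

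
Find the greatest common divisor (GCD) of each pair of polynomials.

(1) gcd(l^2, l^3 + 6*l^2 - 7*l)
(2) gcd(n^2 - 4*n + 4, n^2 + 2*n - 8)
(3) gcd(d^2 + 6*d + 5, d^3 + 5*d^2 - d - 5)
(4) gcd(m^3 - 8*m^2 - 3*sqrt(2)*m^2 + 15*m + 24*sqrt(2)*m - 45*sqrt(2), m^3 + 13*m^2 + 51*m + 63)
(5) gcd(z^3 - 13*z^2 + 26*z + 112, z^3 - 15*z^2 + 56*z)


(1) = gcd(l^2, l*(l - 1)*(l + 7)) = l
(2) = n - 2
(3) = gcd((d + 1)*(d + 5), (d - 1)*(d + 1)*(d + 5)) = d^2 + 6*d + 5
(4) = 1
(5) = gcd((z - 8)*(z - 7)*(z + 2), z*(z - 8)*(z - 7)) = z^2 - 15*z + 56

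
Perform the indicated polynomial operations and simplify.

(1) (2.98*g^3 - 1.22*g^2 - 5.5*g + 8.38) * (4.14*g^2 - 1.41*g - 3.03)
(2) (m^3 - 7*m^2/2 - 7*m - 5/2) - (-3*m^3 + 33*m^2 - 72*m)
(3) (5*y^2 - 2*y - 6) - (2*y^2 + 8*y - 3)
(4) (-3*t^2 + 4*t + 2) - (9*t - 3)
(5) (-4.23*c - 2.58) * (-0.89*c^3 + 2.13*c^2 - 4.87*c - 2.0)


(1) = 12.3372*g^5 - 9.2526*g^4 - 30.0792*g^3 + 46.1448*g^2 + 4.8492*g - 25.3914
(2) = 4*m^3 - 73*m^2/2 + 65*m - 5/2
(3) = 3*y^2 - 10*y - 3
(4) = -3*t^2 - 5*t + 5
(5) = 3.7647*c^4 - 6.7137*c^3 + 15.1047*c^2 + 21.0246*c + 5.16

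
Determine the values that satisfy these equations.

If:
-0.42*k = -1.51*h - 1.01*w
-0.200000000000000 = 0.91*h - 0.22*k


Then:
h = 4.444*w - 1.68
k = 18.382*w - 6.04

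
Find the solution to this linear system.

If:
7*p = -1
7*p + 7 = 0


Then:
No Solution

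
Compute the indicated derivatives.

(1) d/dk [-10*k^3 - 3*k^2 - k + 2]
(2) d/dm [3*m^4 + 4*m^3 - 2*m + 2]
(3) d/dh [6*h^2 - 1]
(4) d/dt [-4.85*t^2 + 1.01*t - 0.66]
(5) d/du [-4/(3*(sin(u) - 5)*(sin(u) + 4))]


(1) = -30*k^2 - 6*k - 1
(2) = 12*m^3 + 12*m^2 - 2
(3) = 12*h
(4) = 1.01 - 9.7*t
(5) = 4*(sin(2*u) - cos(u))/(3*(sin(u) - 5)^2*(sin(u) + 4)^2)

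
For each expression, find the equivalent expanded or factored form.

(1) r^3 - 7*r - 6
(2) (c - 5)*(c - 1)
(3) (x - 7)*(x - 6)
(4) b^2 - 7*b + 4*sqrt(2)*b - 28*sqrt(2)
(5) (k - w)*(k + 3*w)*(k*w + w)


(1) = (r - 3)*(r + 1)*(r + 2)
(2) = c^2 - 6*c + 5
(3) = x^2 - 13*x + 42
(4) = (b - 7)*(b + 4*sqrt(2))
(5) = k^3*w + 2*k^2*w^2 + k^2*w - 3*k*w^3 + 2*k*w^2 - 3*w^3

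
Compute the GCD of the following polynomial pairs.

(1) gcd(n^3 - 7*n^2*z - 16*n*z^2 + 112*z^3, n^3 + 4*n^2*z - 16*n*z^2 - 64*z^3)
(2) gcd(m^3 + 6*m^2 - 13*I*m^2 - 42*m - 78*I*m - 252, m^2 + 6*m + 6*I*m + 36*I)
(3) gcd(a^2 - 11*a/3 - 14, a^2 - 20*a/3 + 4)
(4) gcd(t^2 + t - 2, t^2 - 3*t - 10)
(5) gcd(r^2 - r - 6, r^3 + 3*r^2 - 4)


(1) = gcd((n - 7*z)*(n - 4*z)*(n + 4*z), (n - 4*z)*(n + 4*z)^2) = -n^2 + 16*z^2
(2) = m + 6
(3) = gcd((a - 6)*(a + 7/3), (a - 6)*(a - 2/3)) = a - 6
(4) = t + 2
(5) = r + 2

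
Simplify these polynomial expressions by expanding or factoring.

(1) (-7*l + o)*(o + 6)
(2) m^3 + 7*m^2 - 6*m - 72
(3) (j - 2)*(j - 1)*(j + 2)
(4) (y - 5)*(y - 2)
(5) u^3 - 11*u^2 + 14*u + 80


(1) = -7*l*o - 42*l + o^2 + 6*o
(2) = (m - 3)*(m + 4)*(m + 6)
(3) = j^3 - j^2 - 4*j + 4
(4) = y^2 - 7*y + 10
(5) = (u - 8)*(u - 5)*(u + 2)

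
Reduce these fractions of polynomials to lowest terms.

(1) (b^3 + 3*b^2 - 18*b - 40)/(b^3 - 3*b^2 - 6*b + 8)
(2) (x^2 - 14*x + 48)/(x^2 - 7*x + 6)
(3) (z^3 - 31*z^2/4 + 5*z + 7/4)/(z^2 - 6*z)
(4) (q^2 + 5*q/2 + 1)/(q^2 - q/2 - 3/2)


(1) = (b + 5)/(b - 1)
(2) = (x - 8)/(x - 1)
(3) = (4*z^3 - 31*z^2 + 20*z + 7)/(4*z^2 - 24*z)
(4) = (2*q^2 + 5*q + 2)/(2*q^2 - q - 3)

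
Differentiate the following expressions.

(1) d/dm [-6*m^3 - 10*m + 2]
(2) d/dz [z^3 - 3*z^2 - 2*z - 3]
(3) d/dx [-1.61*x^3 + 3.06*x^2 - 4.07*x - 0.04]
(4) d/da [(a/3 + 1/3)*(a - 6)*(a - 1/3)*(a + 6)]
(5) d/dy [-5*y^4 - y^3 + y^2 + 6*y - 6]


(1) = -18*m^2 - 10
(2) = 3*z^2 - 6*z - 2
(3) = -4.83*x^2 + 6.12*x - 4.07
(4) = 4*a^3/3 + 2*a^2/3 - 218*a/9 - 8
(5) = -20*y^3 - 3*y^2 + 2*y + 6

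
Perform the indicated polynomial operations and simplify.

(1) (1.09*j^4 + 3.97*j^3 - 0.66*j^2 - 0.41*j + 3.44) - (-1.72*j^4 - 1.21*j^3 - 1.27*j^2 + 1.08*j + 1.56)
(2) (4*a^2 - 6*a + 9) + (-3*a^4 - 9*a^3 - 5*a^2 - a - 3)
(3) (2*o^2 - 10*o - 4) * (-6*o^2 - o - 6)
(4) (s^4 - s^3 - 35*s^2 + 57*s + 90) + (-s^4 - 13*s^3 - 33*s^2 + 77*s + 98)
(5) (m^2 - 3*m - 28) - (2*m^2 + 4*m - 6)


(1) = 2.81*j^4 + 5.18*j^3 + 0.61*j^2 - 1.49*j + 1.88
(2) = -3*a^4 - 9*a^3 - a^2 - 7*a + 6
(3) = -12*o^4 + 58*o^3 + 22*o^2 + 64*o + 24
(4) = -14*s^3 - 68*s^2 + 134*s + 188
(5) = -m^2 - 7*m - 22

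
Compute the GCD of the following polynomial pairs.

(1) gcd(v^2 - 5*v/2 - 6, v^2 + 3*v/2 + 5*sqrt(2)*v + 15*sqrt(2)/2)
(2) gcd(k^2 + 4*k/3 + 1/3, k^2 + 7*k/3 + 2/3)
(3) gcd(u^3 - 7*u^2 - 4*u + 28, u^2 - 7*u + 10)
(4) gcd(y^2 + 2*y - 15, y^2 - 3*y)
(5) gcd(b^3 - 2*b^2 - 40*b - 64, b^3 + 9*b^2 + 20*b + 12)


(1) = gcd((v - 4)*(v + 3/2), (v + 3/2)*(v + 5*sqrt(2))) = v + 3/2
(2) = gcd((k + 1/3)*(k + 1), (k + 1/3)*(k + 2)) = k + 1/3
(3) = gcd((u - 7)*(u - 2)*(u + 2), (u - 5)*(u - 2)) = u - 2
(4) = gcd((y - 3)*(y + 5), y*(y - 3)) = y - 3
(5) = gcd((b - 8)*(b + 2)*(b + 4), (b + 1)*(b + 2)*(b + 6)) = b + 2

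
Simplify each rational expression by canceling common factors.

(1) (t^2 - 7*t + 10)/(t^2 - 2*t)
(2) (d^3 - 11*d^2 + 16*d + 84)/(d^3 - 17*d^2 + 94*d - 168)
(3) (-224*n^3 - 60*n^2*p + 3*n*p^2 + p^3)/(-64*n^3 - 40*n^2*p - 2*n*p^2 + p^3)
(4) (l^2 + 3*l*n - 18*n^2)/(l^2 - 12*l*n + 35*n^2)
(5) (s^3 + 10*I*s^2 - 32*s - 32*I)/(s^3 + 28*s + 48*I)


(1) = (t - 5)/t
(2) = (d + 2)/(d - 4)
(3) = (7*n + p)/(2*n + p)
(4) = (l^2 + 3*l*n - 18*n^2)/(l^2 - 12*l*n + 35*n^2)
(5) = (s + 4*I)/(s - 6*I)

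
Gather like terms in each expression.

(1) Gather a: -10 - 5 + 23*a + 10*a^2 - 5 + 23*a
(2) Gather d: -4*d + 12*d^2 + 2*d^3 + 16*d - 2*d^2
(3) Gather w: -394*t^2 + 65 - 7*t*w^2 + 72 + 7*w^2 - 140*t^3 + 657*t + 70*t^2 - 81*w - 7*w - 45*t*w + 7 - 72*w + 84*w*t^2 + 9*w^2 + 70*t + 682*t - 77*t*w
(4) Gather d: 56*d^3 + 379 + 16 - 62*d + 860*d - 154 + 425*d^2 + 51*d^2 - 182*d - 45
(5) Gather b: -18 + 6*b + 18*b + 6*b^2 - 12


(1) = 10*a^2 + 46*a - 20
(2) = 2*d^3 + 10*d^2 + 12*d
(3) = -140*t^3 - 324*t^2 + 1409*t + w^2*(16 - 7*t) + w*(84*t^2 - 122*t - 160) + 144
(4) = 56*d^3 + 476*d^2 + 616*d + 196
(5) = 6*b^2 + 24*b - 30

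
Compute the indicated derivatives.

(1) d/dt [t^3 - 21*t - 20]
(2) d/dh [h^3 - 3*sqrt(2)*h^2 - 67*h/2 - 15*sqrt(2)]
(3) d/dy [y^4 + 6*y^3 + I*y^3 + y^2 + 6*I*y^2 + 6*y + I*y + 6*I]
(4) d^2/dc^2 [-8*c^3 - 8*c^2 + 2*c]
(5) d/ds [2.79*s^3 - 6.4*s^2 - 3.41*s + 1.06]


(1) = 3*t^2 - 21
(2) = 3*h^2 - 6*sqrt(2)*h - 67/2
(3) = 4*y^3 + y^2*(18 + 3*I) + y*(2 + 12*I) + 6 + I
(4) = -48*c - 16
(5) = 8.37*s^2 - 12.8*s - 3.41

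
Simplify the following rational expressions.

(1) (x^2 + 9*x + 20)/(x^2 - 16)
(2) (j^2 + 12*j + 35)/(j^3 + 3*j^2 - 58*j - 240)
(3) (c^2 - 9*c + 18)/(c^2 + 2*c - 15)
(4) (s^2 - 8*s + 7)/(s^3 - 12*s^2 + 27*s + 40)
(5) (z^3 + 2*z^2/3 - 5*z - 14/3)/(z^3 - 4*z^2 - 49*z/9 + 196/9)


(1) = (x + 5)/(x - 4)
(2) = (j + 7)/(j^2 - 2*j - 48)
(3) = (c - 6)/(c + 5)
(4) = (s^2 - 8*s + 7)/(s^3 - 12*s^2 + 27*s + 40)
(5) = (3*z^2 + 9*z + 6)/(3*z^2 - 5*z - 28)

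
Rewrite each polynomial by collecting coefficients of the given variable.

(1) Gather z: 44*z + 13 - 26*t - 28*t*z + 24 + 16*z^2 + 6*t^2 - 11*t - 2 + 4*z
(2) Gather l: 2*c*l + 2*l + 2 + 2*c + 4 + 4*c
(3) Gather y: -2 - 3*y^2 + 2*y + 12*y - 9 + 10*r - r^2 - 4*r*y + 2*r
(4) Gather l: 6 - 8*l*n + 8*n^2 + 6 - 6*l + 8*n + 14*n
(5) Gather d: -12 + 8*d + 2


(1) = 6*t^2 - 37*t + 16*z^2 + z*(48 - 28*t) + 35
(2) = 6*c + l*(2*c + 2) + 6
(3) = -r^2 + 12*r - 3*y^2 + y*(14 - 4*r) - 11
(4) = l*(-8*n - 6) + 8*n^2 + 22*n + 12
(5) = 8*d - 10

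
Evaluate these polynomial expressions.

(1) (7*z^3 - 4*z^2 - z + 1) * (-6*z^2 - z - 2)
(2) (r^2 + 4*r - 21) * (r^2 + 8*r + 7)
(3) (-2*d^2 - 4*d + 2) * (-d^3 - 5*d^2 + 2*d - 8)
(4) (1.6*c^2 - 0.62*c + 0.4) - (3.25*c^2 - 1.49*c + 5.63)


(1) = -42*z^5 + 17*z^4 - 4*z^3 + 3*z^2 + z - 2
(2) = r^4 + 12*r^3 + 18*r^2 - 140*r - 147
(3) = 2*d^5 + 14*d^4 + 14*d^3 - 2*d^2 + 36*d - 16
(4) = -1.65*c^2 + 0.87*c - 5.23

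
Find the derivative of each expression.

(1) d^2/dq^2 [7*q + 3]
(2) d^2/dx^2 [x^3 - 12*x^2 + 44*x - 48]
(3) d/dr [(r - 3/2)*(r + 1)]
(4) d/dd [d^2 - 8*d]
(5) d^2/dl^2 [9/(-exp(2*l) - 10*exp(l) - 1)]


(1) = 0
(2) = 6*x - 24
(3) = 2*r - 1/2
(4) = 2*d - 8
(5) = 18*(-4*(exp(l) + 5)^2*exp(l) + (2*exp(l) + 5)*(exp(2*l) + 10*exp(l) + 1))*exp(l)/(exp(2*l) + 10*exp(l) + 1)^3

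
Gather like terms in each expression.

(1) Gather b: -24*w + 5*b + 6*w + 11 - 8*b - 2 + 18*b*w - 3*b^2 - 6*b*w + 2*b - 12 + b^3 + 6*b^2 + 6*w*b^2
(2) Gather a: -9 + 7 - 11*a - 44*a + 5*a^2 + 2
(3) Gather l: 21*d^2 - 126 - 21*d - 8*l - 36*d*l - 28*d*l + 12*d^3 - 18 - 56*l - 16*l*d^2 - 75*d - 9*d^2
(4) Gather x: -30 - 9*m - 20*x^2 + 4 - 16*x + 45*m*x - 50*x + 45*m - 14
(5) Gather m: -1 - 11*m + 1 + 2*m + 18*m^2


(1) = b^3 + b^2*(6*w + 3) + b*(12*w - 1) - 18*w - 3
(2) = 5*a^2 - 55*a
(3) = 12*d^3 + 12*d^2 - 96*d + l*(-16*d^2 - 64*d - 64) - 144
(4) = 36*m - 20*x^2 + x*(45*m - 66) - 40
(5) = 18*m^2 - 9*m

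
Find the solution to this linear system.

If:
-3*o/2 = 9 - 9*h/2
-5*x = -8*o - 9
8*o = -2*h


Then:
h = 24/13
o = -6/13
x = 69/65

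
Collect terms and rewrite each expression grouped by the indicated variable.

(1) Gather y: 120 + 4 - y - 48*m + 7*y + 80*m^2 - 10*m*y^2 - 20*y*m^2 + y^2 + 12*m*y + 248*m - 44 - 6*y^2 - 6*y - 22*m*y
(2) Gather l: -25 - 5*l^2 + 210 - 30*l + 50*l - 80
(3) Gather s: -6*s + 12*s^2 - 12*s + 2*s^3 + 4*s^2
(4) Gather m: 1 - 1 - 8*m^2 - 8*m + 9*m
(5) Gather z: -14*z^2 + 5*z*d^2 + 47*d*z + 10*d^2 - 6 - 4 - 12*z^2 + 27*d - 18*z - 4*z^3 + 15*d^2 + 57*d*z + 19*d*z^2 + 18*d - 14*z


(1) = 80*m^2 + 200*m + y^2*(-10*m - 5) + y*(-20*m^2 - 10*m) + 80
(2) = -5*l^2 + 20*l + 105
(3) = 2*s^3 + 16*s^2 - 18*s
(4) = -8*m^2 + m
(5) = 25*d^2 + 45*d - 4*z^3 + z^2*(19*d - 26) + z*(5*d^2 + 104*d - 32) - 10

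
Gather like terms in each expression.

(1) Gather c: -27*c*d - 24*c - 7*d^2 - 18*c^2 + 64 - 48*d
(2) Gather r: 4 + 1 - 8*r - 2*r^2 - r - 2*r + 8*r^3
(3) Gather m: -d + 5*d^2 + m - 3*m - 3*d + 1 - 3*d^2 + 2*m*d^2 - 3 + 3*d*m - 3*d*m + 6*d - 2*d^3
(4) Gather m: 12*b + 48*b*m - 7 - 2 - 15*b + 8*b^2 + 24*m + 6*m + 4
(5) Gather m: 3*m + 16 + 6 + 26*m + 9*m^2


(1) = -18*c^2 + c*(-27*d - 24) - 7*d^2 - 48*d + 64
(2) = 8*r^3 - 2*r^2 - 11*r + 5
(3) = -2*d^3 + 2*d^2 + 2*d + m*(2*d^2 - 2) - 2
(4) = 8*b^2 - 3*b + m*(48*b + 30) - 5
(5) = 9*m^2 + 29*m + 22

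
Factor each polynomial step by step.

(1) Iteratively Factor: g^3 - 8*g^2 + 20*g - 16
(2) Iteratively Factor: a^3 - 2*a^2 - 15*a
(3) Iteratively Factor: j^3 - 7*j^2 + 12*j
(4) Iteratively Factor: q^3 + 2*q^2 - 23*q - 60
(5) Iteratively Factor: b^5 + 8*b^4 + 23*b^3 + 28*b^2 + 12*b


(1) = (g - 2)*(g^2 - 6*g + 8) = (g - 4)*(g - 2)*(g - 2)
(2) = (a - 5)*(a^2 + 3*a) = a*(a - 5)*(a + 3)
(3) = (j - 3)*(j^2 - 4*j) = j*(j - 3)*(j - 4)
(4) = (q - 5)*(q^2 + 7*q + 12) = (q - 5)*(q + 4)*(q + 3)
(5) = (b + 3)*(b^4 + 5*b^3 + 8*b^2 + 4*b) = b*(b + 3)*(b^3 + 5*b^2 + 8*b + 4) = b*(b + 1)*(b + 3)*(b^2 + 4*b + 4) = b*(b + 1)*(b + 2)*(b + 3)*(b + 2)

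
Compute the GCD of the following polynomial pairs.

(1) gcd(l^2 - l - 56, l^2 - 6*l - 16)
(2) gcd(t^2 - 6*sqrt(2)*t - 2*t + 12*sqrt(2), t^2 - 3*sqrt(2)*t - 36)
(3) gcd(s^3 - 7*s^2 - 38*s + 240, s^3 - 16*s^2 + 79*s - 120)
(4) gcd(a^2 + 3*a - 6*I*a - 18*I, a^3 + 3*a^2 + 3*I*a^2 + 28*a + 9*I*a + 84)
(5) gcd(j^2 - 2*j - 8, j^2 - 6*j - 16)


(1) = l - 8
(2) = t - 6*sqrt(2)
(3) = gcd((s - 8)*(s - 5)*(s + 6), (s - 8)*(s - 5)*(s - 3)) = s^2 - 13*s + 40
(4) = gcd((a + 3)*(a - 6*I), (a + 3)*(a - 4*I)*(a + 7*I)) = a + 3
(5) = gcd((j - 4)*(j + 2), (j - 8)*(j + 2)) = j + 2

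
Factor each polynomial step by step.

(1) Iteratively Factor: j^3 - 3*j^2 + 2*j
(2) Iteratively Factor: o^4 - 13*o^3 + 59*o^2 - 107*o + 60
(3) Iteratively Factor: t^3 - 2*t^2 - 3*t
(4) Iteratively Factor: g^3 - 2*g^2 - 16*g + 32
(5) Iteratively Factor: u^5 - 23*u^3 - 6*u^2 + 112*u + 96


(1) = (j - 2)*(j^2 - j) = j*(j - 2)*(j - 1)
(2) = (o - 1)*(o^3 - 12*o^2 + 47*o - 60) = (o - 5)*(o - 1)*(o^2 - 7*o + 12) = (o - 5)*(o - 4)*(o - 1)*(o - 3)
(3) = (t)*(t^2 - 2*t - 3) = t*(t - 3)*(t + 1)
(4) = (g - 2)*(g^2 - 16) = (g - 4)*(g - 2)*(g + 4)
(5) = (u + 1)*(u^4 - u^3 - 22*u^2 + 16*u + 96) = (u + 1)*(u + 4)*(u^3 - 5*u^2 - 2*u + 24) = (u - 4)*(u + 1)*(u + 4)*(u^2 - u - 6) = (u - 4)*(u + 1)*(u + 2)*(u + 4)*(u - 3)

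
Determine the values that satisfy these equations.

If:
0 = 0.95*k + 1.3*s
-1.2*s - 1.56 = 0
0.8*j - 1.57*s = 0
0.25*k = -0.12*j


Then:
No Solution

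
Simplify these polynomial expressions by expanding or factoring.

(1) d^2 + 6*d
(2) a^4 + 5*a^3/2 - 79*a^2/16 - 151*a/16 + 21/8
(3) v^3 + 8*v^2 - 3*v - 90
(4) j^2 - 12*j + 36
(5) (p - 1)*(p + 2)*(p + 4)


(1) = d*(d + 6)
(2) = (a - 2)*(a - 1/4)*(a + 7/4)*(a + 3)
(3) = (v - 3)*(v + 5)*(v + 6)
(4) = (j - 6)^2
(5) = p^3 + 5*p^2 + 2*p - 8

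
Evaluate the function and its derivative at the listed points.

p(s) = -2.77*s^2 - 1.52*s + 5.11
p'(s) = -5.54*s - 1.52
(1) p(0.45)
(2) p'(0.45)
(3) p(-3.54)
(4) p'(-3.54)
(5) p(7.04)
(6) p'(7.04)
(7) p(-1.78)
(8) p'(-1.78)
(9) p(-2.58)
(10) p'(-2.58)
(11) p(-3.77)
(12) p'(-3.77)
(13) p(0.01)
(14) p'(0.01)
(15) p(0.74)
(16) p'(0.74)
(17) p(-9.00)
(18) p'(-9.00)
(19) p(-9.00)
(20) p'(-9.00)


(1) = 3.87
(2) = -4.01
(3) = -24.22
(4) = 18.09
(5) = -142.88
(6) = -40.52
(7) = -0.96
(8) = 8.34
(9) = -9.41
(10) = 12.77
(11) = -28.53
(12) = 19.37
(13) = 5.09
(14) = -1.58
(15) = 2.47
(16) = -5.62
(17) = -205.58
(18) = 48.34
(19) = -205.58
(20) = 48.34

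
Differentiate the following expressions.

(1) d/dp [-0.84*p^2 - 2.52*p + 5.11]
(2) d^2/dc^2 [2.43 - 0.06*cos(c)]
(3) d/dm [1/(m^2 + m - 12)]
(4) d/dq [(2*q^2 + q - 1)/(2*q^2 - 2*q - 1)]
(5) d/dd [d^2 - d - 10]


(1) = -1.68*p - 2.52
(2) = 0.06*cos(c)
(3) = (-2*m - 1)/(m^2 + m - 12)^2
(4) = 3*(-2*q^2 - 1)/(4*q^4 - 8*q^3 + 4*q + 1)
(5) = 2*d - 1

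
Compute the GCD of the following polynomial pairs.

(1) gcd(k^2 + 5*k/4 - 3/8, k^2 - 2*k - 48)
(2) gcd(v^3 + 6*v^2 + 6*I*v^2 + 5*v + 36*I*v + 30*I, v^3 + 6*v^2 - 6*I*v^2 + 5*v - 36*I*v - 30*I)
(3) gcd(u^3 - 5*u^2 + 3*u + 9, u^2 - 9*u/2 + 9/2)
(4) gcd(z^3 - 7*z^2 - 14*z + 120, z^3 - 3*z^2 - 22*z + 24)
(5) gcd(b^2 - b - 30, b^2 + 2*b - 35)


(1) = 1
(2) = gcd((v + 1)*(v + 5)*(v + 6*I), (v + 1)*(v + 5)*(v - 6*I)) = v^2 + 6*v + 5
(3) = gcd((u - 3)^2*(u + 1), (u - 3)*(u - 3/2)) = u - 3
(4) = gcd((z - 6)*(z - 5)*(z + 4), (z - 6)*(z - 1)*(z + 4)) = z^2 - 2*z - 24
(5) = 1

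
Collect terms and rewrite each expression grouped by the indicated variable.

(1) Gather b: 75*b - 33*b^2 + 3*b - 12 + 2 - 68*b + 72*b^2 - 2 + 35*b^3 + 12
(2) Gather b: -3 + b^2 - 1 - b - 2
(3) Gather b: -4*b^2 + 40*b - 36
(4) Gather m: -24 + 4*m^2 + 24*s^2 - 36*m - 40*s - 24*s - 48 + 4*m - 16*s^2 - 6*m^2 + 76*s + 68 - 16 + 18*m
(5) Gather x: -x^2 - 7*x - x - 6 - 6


(1) = 35*b^3 + 39*b^2 + 10*b
(2) = b^2 - b - 6
(3) = -4*b^2 + 40*b - 36
(4) = -2*m^2 - 14*m + 8*s^2 + 12*s - 20
(5) = -x^2 - 8*x - 12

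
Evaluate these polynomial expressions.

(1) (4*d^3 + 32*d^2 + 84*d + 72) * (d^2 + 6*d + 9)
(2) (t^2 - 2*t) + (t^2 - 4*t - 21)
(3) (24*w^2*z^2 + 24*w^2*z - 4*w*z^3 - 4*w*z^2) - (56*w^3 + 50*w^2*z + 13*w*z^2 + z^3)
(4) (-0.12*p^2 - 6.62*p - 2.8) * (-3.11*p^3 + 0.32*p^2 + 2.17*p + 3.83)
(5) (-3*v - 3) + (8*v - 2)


(1) = 4*d^5 + 56*d^4 + 312*d^3 + 864*d^2 + 1188*d + 648
(2) = 2*t^2 - 6*t - 21
(3) = -56*w^3 + 24*w^2*z^2 - 26*w^2*z - 4*w*z^3 - 17*w*z^2 - z^3
(4) = 0.3732*p^5 + 20.5498*p^4 + 6.3292*p^3 - 15.721*p^2 - 31.4306*p - 10.724
(5) = 5*v - 5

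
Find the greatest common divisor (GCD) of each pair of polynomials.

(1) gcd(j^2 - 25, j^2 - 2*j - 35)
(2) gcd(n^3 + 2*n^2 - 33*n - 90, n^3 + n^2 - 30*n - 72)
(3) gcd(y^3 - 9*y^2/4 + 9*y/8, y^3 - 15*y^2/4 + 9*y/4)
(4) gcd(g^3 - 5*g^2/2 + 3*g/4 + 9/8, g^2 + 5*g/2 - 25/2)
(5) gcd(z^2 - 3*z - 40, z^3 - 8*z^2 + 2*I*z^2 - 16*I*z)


(1) = j + 5
(2) = gcd((n - 6)*(n + 3)*(n + 5), (n - 6)*(n + 3)*(n + 4)) = n^2 - 3*n - 18
(3) = gcd(y*(y - 3/2)*(y - 3/4), y*(y - 3)*(y - 3/4)) = y^2 - 3*y/4
(4) = 1
(5) = gcd((z - 8)*(z + 5), z*(z - 8)*(z + 2*I)) = z - 8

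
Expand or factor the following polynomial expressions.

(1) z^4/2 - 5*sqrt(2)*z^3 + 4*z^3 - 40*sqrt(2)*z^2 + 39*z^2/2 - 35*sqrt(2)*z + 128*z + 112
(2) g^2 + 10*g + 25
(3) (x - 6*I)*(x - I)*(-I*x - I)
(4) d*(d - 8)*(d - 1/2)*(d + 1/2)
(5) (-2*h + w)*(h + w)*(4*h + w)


(1) = (z/2 + 1/2)*(z + 7)*(z - 8*sqrt(2))*(z - 2*sqrt(2))
(2) = (g + 5)^2
(3) = -I*x^3 - 7*x^2 - I*x^2 - 7*x + 6*I*x + 6*I
(4) = d^4 - 8*d^3 - d^2/4 + 2*d
(5) = -8*h^3 - 6*h^2*w + 3*h*w^2 + w^3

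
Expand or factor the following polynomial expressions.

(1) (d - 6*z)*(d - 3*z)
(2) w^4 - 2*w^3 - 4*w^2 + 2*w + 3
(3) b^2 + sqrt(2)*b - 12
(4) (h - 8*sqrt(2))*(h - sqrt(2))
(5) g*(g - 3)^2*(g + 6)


(1) = d^2 - 9*d*z + 18*z^2
(2) = (w - 3)*(w - 1)*(w + 1)^2
(3) = (b - 2*sqrt(2))*(b + 3*sqrt(2))
(4) = h^2 - 9*sqrt(2)*h + 16
(5) = g^4 - 27*g^2 + 54*g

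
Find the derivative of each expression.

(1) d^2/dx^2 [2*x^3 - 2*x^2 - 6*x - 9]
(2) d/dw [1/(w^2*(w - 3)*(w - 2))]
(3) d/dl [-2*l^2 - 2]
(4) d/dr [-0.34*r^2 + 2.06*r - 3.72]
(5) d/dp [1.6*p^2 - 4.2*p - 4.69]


(1) = 12*x - 4
(2) = (-4*w^2 + 15*w - 12)/(w^3*(w^4 - 10*w^3 + 37*w^2 - 60*w + 36))
(3) = -4*l
(4) = 2.06 - 0.68*r
(5) = 3.2*p - 4.2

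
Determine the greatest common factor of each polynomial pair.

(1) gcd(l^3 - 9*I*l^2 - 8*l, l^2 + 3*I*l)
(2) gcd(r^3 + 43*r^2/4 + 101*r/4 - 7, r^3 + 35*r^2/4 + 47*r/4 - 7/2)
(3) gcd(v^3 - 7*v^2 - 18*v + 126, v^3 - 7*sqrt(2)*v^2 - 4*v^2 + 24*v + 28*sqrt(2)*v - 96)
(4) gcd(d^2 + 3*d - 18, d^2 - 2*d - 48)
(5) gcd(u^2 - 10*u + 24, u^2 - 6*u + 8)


(1) = l
(2) = r^2 + 27*r/4 - 7/4
(3) = gcd((v - 7)*(v - 3*sqrt(2))*(v + 3*sqrt(2)), (v - 4)*(v - 4*sqrt(2))*(v - 3*sqrt(2))) = v - 3*sqrt(2)
(4) = gcd((d - 3)*(d + 6), (d - 8)*(d + 6)) = d + 6
(5) = gcd((u - 6)*(u - 4), (u - 4)*(u - 2)) = u - 4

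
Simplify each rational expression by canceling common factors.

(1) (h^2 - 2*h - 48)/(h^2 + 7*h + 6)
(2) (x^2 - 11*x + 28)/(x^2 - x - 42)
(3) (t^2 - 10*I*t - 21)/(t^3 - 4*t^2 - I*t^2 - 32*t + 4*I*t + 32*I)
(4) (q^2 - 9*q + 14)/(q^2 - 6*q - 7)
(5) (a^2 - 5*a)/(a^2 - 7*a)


(1) = (h - 8)/(h + 1)
(2) = (x - 4)/(x + 6)
(3) = (t^2 - 10*I*t - 21)/(t^3 + t^2*(-4 - I) + t*(-32 + 4*I) + 32*I)
(4) = (q - 2)/(q + 1)
(5) = (a - 5)/(a - 7)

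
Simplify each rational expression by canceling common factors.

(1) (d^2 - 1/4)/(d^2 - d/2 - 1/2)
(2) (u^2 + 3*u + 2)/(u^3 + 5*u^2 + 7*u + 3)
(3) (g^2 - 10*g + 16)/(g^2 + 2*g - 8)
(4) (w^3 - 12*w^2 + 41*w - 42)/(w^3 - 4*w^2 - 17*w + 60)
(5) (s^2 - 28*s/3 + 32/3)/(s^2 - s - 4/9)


(1) = (2*d - 1)/(2*d - 2)
(2) = (u + 2)/(u^2 + 4*u + 3)
(3) = (g - 8)/(g + 4)
(4) = (w^2 - 9*w + 14)/(w^2 - w - 20)
(5) = (3*s - 24)/(3*s + 1)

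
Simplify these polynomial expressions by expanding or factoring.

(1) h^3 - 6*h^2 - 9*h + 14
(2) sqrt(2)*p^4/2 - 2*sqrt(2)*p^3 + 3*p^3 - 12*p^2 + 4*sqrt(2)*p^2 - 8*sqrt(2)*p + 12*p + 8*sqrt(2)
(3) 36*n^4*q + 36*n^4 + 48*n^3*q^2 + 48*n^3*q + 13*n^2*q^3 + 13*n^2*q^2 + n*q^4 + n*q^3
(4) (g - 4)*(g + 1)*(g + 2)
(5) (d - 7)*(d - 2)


(1) = (h - 7)*(h - 1)*(h + 2)
(2) = (p - 2)^2*(p + 2*sqrt(2))*(sqrt(2)*p/2 + 1)
(3) = (n + q)*(6*n + q)^2*(n*q + n)
(4) = g^3 - g^2 - 10*g - 8
(5) = d^2 - 9*d + 14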